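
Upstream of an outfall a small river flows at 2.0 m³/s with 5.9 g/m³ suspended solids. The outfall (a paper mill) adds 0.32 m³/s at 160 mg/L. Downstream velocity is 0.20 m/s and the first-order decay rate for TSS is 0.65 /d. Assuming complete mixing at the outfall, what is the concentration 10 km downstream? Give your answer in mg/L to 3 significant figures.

After complete mixing, C₀ = (0.32·160 + 2·5.9) / 2.32 = 27.16 mg/L.
Travel time t = 1e+04 m / 0.20 m/s = 5e+04 s = 0.5787 d.
C = 27.16·exp(−0.65·0.5787) = 27.16·0.6865 = 18.64 mg/L.

18.6 mg/L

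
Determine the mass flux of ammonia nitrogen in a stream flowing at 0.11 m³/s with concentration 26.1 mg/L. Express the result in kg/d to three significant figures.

Mass flux = Q·C = 0.11 m³/s × 26.1 g/m³ = 2.871 g/s.
= 2.871 g/s × 86.4 = 248.1 kg/d.

248 kg/d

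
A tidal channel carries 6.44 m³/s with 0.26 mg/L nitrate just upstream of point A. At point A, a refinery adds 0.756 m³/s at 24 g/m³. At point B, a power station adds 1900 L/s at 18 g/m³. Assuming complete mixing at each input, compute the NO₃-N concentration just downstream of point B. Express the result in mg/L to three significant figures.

After input A: C = (6.44·0.26 + 0.756·24) / 7.196 = 2.754 mg/L.
1900 L/s = 1.9 m³/s.
After input B: C = (7.196·2.754 + 1.9·18) / 9.096 = 5.939 mg/L.

5.94 mg/L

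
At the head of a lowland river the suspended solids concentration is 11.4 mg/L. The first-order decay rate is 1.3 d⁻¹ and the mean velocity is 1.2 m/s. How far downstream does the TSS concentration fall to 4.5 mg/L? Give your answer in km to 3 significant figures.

From C = C₀·e^(−kt), t = ln(C₀/C)/k = ln(11.4/4.5)/1.3 = 0.9295/1.3 = 0.715 d.
Distance = v·t = 1.2 m/s × 6.178e+04 s = 7.413e+04 m = 74.13 km.

74.1 km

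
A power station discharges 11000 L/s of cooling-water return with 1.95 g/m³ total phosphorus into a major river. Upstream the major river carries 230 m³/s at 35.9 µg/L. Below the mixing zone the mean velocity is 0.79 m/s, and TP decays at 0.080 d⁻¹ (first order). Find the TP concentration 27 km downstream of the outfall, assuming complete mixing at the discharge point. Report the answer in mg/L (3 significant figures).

11000 L/s = 11 m³/s.
35.9 µg/L = 0.0359 mg/L.
After complete mixing, C₀ = (11·1.95 + 230·0.0359) / 241 = 0.1233 mg/L.
Travel time t = 2.7e+04 m / 0.79 m/s = 3.418e+04 s = 0.3956 d.
C = 0.1233·exp(−0.080·0.3956) = 0.1233·0.9688 = 0.1194 mg/L.

0.119 mg/L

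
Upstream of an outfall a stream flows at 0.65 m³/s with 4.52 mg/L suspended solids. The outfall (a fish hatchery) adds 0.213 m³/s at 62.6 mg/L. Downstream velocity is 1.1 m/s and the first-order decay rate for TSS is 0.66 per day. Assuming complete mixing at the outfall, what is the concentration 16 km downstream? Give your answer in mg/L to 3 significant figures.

After complete mixing, C₀ = (0.213·62.6 + 0.65·4.52) / 0.863 = 18.85 mg/L.
Travel time t = 1.6e+04 m / 1.1 m/s = 1.455e+04 s = 0.1684 d.
C = 18.85·exp(−0.66·0.1684) = 18.85·0.8948 = 16.87 mg/L.

16.9 mg/L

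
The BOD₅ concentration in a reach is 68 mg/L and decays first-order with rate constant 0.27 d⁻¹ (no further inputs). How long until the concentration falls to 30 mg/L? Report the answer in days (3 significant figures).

t = ln(C₀/C)/k = ln(68/30)/0.27 = 0.8183/0.27 = 3.031 d.

3.03 d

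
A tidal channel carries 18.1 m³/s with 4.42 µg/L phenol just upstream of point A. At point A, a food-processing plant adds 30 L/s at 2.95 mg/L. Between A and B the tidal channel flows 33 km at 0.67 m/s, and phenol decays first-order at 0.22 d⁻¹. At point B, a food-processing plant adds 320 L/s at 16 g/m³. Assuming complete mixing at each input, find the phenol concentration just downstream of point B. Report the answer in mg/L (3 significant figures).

0.286 mg/L

4.42 µg/L = 0.00442 mg/L.
30 L/s = 0.03 m³/s.
After input A: C = (18.1·0.00442 + 0.03·2.95) / 18.13 = 0.009294 mg/L.
Over the 33 km reach to input B (t = 4.925e+04 s = 0.5701 d), decay gives C = 0.009294·exp(−0.22·0.5701) = 0.008199 mg/L.
320 L/s = 0.32 m³/s.
After input B: C = (18.13·0.008199 + 0.32·16) / 18.45 = 0.2856 mg/L.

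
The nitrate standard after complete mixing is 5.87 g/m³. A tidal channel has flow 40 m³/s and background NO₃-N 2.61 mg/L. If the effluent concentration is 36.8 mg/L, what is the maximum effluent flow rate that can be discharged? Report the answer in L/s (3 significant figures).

4220 L/s

Mass balance at complete mixing: C_std·(Q_w + Q_r) = Q_w·C_e + Q_r·C_b.
Rearranging, Q_w = Q_r·(C_std − C_b)/(C_e − C_std) = 40·(5.87 − 2.61) / (36.8 − 5.87) = 4.216 m³/s.
= 4216 L/s.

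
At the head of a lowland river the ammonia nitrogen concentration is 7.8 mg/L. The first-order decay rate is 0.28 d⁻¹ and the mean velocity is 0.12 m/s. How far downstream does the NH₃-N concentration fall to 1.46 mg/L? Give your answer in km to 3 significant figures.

62.0 km

From C = C₀·e^(−kt), t = ln(C₀/C)/k = ln(7.8/1.46)/0.28 = 1.676/0.28 = 5.985 d.
Distance = v·t = 0.12 m/s × 5.171e+05 s = 6.205e+04 m = 62.05 km.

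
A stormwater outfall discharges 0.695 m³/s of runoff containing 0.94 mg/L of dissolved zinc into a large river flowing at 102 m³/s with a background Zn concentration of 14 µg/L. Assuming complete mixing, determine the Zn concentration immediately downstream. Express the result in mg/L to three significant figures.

14 µg/L = 0.014 mg/L.
Flow-weighted mixing gives C = (0.695·0.94 + 102·0.014) / (0.695 + 102) = 2.081/102.7 = 0.02027 mg/L.

0.0203 mg/L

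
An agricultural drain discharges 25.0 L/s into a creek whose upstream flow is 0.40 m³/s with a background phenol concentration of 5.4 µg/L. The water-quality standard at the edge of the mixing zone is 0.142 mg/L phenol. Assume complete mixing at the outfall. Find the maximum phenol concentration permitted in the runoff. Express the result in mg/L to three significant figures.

25.0 L/s = 0.025 m³/s.
5.4 µg/L = 0.0054 mg/L.
Mass balance: 0.142·0.425 = 0.025·Cₑ + 0.4·0.0054.
Cₑ = (0.06035 − 0.00216) / 0.025 = 2.328 mg/L.

2.33 mg/L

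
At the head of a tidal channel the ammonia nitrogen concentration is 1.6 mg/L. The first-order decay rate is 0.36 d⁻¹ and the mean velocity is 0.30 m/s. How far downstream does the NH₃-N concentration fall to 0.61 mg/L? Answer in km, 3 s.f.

From C = C₀·e^(−kt), t = ln(C₀/C)/k = ln(1.6/0.61)/0.36 = 0.9643/0.36 = 2.679 d.
Distance = v·t = 0.30 m/s × 2.314e+05 s = 6.943e+04 m = 69.43 km.

69.4 km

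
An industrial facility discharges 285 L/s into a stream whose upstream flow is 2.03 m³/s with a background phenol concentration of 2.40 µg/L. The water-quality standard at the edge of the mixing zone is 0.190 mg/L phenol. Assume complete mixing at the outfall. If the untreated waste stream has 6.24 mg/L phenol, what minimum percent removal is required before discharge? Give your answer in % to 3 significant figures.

285 L/s = 0.285 m³/s.
2.40 µg/L = 0.0024 mg/L.
Mass balance: 0.19·2.315 = 0.285·Cₑ + 2.03·0.0024.
Cₑ = (0.4399 − 0.004872) / 0.285 = 1.526 mg/L.
Required removal = 1 − 1.526/6.24 = 75.54 %.

75.5 %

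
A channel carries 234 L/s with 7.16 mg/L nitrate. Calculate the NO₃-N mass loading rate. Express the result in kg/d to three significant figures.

145 kg/d

234 L/s = 0.234 m³/s.
Mass flux = Q·C = 0.234 m³/s × 7.16 g/m³ = 1.675 g/s.
= 1.675 g/s × 86.4 = 144.8 kg/d.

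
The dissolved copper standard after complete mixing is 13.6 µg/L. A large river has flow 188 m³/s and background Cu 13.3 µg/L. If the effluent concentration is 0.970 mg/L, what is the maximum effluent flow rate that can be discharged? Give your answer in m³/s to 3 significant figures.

0.0590 m³/s

13.3 µg/L = 0.0133 mg/L.
13.6 µg/L = 0.0136 mg/L.
Mass balance at complete mixing: C_std·(Q_w + Q_r) = Q_w·C_e + Q_r·C_b.
Rearranging, Q_w = Q_r·(C_std − C_b)/(C_e − C_std) = 188·(0.0136 − 0.0133) / (0.97 − 0.0136) = 0.05897 m³/s.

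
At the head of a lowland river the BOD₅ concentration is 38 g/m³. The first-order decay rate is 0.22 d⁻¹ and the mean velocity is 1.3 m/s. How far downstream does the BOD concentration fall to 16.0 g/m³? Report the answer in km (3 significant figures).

From C = C₀·e^(−kt), t = ln(C₀/C)/k = ln(38/16.0)/0.22 = 0.865/0.22 = 3.932 d.
Distance = v·t = 1.3 m/s × 3.397e+05 s = 4.416e+05 m = 441.6 km.

442 km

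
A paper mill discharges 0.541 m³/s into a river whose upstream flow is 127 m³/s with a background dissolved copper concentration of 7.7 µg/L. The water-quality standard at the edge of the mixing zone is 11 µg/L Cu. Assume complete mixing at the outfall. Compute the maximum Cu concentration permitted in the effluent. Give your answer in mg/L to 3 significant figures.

7.7 µg/L = 0.0077 mg/L.
11 µg/L = 0.011 mg/L.
Mass balance: 0.011·127.5 = 0.541·Cₑ + 127·0.0077.
Cₑ = (1.403 − 0.9779) / 0.541 = 0.7857 mg/L.

0.786 mg/L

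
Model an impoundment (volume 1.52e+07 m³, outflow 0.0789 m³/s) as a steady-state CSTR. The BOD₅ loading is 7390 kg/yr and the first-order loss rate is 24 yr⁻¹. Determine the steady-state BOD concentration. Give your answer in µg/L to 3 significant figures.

20.1 µg/L

Outflow Q = 0.0789 m³/s × 3.156e+07 s/yr = 2.49e+06 m³/yr.
Steady-state CSTR mass balance: W = Q·C + k·V·C, so C = W/(Q + kV).
Q + kV = 2.49e+06 + 24·1.52e+07 = 3.673e+08 m³/yr.
C = 7390/3.673e+08 = 2.012e-05 kg/m³ = 0.02012 mg/L = 20.12 µg/L.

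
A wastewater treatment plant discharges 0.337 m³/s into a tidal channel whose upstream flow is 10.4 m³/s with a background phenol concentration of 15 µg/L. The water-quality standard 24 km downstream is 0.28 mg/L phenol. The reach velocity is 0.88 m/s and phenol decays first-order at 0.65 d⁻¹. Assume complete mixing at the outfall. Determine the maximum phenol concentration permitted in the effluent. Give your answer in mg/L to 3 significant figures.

15 µg/L = 0.015 mg/L.
Travel time to the compliance point: t = 2.4e+04/0.88 = 2.727e+04 s = 0.3157 d; decay factor exp(−0.65·0.3157) = 0.8145.
So the concentration just after mixing may be at most 0.28/0.8145 = 0.3438 mg/L.
Mass balance: 0.3438·10.74 = 0.337·Cₑ + 10.4·0.015.
Cₑ = (3.691 − 0.156) / 0.337 = 10.49 mg/L.

10.5 mg/L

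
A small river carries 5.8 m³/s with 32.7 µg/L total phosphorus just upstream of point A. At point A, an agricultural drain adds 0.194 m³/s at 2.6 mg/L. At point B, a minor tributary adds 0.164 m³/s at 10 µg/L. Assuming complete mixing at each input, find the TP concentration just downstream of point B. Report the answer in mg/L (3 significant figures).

0.113 mg/L

32.7 µg/L = 0.0327 mg/L.
After input A: C = (5.8·0.0327 + 0.194·2.6) / 5.994 = 0.1158 mg/L.
10 µg/L = 0.01 mg/L.
After input B: C = (5.994·0.1158 + 0.164·0.01) / 6.158 = 0.113 mg/L.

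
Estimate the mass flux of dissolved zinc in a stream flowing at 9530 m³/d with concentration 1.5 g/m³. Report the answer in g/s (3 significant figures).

9530 m³/d = 0.1103 m³/s.
Mass flux = Q·C = 0.1103 m³/s × 1.5 g/m³ = 0.1655 g/s.

0.165 g/s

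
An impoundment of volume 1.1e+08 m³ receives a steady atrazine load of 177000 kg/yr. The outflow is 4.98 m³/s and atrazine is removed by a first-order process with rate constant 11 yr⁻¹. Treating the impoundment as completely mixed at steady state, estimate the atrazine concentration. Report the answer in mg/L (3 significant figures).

Outflow Q = 4.98 m³/s × 3.156e+07 s/yr = 1.572e+08 m³/yr.
Steady-state CSTR mass balance: W = Q·C + k·V·C, so C = W/(Q + kV).
Q + kV = 1.572e+08 + 11·1.1e+08 = 1.367e+09 m³/yr.
C = 177000/1.367e+09 = 0.0001295 kg/m³ = 0.1295 mg/L.

0.129 mg/L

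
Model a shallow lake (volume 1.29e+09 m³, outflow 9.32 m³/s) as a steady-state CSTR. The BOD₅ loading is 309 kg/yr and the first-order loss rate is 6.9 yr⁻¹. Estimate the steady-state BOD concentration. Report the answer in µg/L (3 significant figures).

Outflow Q = 9.32 m³/s × 3.156e+07 s/yr = 2.941e+08 m³/yr.
Steady-state CSTR mass balance: W = Q·C + k·V·C, so C = W/(Q + kV).
Q + kV = 2.941e+08 + 6.9·1.29e+09 = 9.195e+09 m³/yr.
C = 309/9.195e+09 = 3.36e-08 kg/m³ = 3.36e-05 mg/L = 0.0336 µg/L.

0.0336 µg/L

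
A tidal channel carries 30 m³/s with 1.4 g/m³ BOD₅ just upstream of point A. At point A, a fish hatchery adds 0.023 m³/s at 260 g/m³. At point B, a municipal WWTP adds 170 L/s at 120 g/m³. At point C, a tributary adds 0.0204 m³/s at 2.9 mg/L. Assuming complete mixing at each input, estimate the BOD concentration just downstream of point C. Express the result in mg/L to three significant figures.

After input A: C = (30·1.4 + 0.023·260) / 30.02 = 1.598 mg/L.
170 L/s = 0.17 m³/s.
After input B: C = (30.02·1.598 + 0.17·120) / 30.19 = 2.265 mg/L.
After input C: C = (30.19·2.265 + 0.0204·2.9) / 30.21 = 2.265 mg/L.

2.27 mg/L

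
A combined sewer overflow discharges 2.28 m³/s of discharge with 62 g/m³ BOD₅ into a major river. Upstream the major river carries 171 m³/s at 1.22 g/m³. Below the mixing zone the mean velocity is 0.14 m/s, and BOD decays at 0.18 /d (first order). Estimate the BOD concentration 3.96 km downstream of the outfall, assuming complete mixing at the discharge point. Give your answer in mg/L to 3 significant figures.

1.90 mg/L

After complete mixing, C₀ = (2.28·62 + 171·1.22) / 173.3 = 2.02 mg/L.
Travel time t = 3960 m / 0.14 m/s = 2.829e+04 s = 0.3274 d.
C = 2.02·exp(−0.18·0.3274) = 2.02·0.9428 = 1.904 mg/L.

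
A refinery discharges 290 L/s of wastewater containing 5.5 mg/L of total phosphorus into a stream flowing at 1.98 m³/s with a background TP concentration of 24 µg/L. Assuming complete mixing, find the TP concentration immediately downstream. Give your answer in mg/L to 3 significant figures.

290 L/s = 0.29 m³/s.
24 µg/L = 0.024 mg/L.
Flow-weighted mixing gives C = (0.29·5.5 + 1.98·0.024) / (0.29 + 1.98) = 1.643/2.27 = 0.7236 mg/L.

0.724 mg/L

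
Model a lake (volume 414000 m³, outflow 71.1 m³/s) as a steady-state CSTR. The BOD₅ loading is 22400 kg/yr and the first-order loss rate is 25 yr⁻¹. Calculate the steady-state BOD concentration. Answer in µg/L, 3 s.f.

Outflow Q = 71.1 m³/s × 3.156e+07 s/yr = 2.244e+09 m³/yr.
Steady-state CSTR mass balance: W = Q·C + k·V·C, so C = W/(Q + kV).
Q + kV = 2.244e+09 + 25·414000 = 2.254e+09 m³/yr.
C = 22400/2.254e+09 = 9.937e-06 kg/m³ = 0.009937 mg/L = 9.937 µg/L.

9.94 µg/L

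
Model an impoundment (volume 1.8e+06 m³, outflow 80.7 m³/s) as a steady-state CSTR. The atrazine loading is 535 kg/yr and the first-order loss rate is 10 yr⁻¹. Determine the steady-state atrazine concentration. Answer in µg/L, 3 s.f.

0.209 µg/L

Outflow Q = 80.7 m³/s × 3.156e+07 s/yr = 2.547e+09 m³/yr.
Steady-state CSTR mass balance: W = Q·C + k·V·C, so C = W/(Q + kV).
Q + kV = 2.547e+09 + 10·1.8e+06 = 2.565e+09 m³/yr.
C = 535/2.565e+09 = 2.086e-07 kg/m³ = 0.0002086 mg/L = 0.2086 µg/L.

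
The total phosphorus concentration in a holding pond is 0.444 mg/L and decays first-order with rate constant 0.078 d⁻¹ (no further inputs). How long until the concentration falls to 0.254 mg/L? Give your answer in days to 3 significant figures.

7.16 d

t = ln(C₀/C)/k = ln(0.444/0.254)/0.078 = 0.5585/0.078 = 7.16 d.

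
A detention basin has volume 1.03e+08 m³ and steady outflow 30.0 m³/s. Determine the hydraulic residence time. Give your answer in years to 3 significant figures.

Q = 30.0 m³/s × 3.156e+07 s/yr = 9.467e+08 m³/yr.
Hydraulic residence time τ = V/Q = 1.03e+08/9.467e+08 = 0.1088 yr.

0.109 yr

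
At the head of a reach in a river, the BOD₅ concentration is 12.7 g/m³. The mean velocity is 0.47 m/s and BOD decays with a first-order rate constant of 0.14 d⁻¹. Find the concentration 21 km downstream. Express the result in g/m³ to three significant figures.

Travel time t = 21 km / 0.47 m/s = 2.1e+04/0.47 = 4.468e+04 s = 0.5171 d.
First-order decay: C = 12.7·exp(−0.14·0.5171) = 12.7·0.9302 = 11.81 g/m³.

11.8 g/m³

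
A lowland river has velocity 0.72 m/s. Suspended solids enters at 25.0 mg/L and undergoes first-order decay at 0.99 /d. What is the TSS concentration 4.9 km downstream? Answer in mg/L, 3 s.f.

23.1 mg/L

Travel time t = 4.9 km / 0.72 m/s = 4900/0.72 = 6806 s = 0.07877 d.
First-order decay: C = 25.0·exp(−0.99·0.07877) = 25.0·0.925 = 23.12 mg/L.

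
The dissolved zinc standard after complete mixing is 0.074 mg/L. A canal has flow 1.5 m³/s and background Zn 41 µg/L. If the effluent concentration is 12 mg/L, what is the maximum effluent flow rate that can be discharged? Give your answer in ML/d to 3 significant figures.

41 µg/L = 0.041 mg/L.
Mass balance at complete mixing: C_std·(Q_w + Q_r) = Q_w·C_e + Q_r·C_b.
Rearranging, Q_w = Q_r·(C_std − C_b)/(C_e − C_std) = 1.5·(0.074 − 0.041) / (12 − 0.074) = 0.004151 m³/s.
= 0.3586 ML/d.

0.359 ML/d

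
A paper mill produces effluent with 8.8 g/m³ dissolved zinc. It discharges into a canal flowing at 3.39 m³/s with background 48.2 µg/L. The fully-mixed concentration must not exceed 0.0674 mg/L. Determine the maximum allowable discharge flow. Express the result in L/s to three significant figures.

48.2 µg/L = 0.0482 mg/L.
Mass balance at complete mixing: C_std·(Q_w + Q_r) = Q_w·C_e + Q_r·C_b.
Rearranging, Q_w = Q_r·(C_std − C_b)/(C_e − C_std) = 3.39·(0.0674 − 0.0482) / (8.8 − 0.0674) = 0.007453 m³/s.
= 7.453 L/s.

7.45 L/s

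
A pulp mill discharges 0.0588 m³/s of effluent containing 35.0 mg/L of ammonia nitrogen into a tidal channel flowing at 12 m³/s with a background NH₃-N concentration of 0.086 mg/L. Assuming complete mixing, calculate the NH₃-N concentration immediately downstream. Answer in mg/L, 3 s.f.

Flow-weighted mixing gives C = (0.0588·35 + 12·0.086) / (0.0588 + 12) = 3.09/12.06 = 0.2562 mg/L.

0.256 mg/L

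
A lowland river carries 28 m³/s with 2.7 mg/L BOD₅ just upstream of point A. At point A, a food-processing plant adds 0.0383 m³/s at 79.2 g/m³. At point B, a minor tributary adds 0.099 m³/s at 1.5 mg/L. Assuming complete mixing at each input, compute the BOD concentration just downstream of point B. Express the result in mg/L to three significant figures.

After input A: C = (28·2.7 + 0.0383·79.2) / 28.04 = 2.804 mg/L.
After input B: C = (28.04·2.804 + 0.099·1.5) / 28.14 = 2.8 mg/L.

2.80 mg/L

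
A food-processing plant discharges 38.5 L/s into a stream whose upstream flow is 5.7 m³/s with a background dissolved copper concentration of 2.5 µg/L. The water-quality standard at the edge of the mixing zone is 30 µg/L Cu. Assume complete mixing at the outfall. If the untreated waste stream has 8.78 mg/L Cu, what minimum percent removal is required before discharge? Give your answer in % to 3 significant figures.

53.3 %

38.5 L/s = 0.0385 m³/s.
2.5 µg/L = 0.0025 mg/L.
30 µg/L = 0.03 mg/L.
Mass balance: 0.03·5.739 = 0.0385·Cₑ + 5.7·0.0025.
Cₑ = (0.1722 − 0.01425) / 0.0385 = 4.101 mg/L.
Required removal = 1 − 4.101/8.78 = 53.29 %.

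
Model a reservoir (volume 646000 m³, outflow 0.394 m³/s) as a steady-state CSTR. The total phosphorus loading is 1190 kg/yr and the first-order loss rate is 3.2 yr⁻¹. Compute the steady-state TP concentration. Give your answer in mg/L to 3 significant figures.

Outflow Q = 0.394 m³/s × 3.156e+07 s/yr = 1.243e+07 m³/yr.
Steady-state CSTR mass balance: W = Q·C + k·V·C, so C = W/(Q + kV).
Q + kV = 1.243e+07 + 3.2·646000 = 1.45e+07 m³/yr.
C = 1190/1.45e+07 = 8.206e-05 kg/m³ = 0.08206 mg/L.

0.0821 mg/L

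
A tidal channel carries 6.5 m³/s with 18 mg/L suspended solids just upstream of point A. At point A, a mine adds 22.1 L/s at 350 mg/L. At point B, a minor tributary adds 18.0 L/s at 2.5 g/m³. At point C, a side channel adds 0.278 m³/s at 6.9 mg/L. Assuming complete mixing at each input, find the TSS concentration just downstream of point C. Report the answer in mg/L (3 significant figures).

22.1 L/s = 0.0221 m³/s.
After input A: C = (6.5·18 + 0.0221·350) / 6.522 = 19.12 mg/L.
18.0 L/s = 0.018 m³/s.
After input B: C = (6.522·19.12 + 0.018·2.5) / 6.54 = 19.08 mg/L.
After input C: C = (6.54·19.08 + 0.278·6.9) / 6.818 = 18.58 mg/L.

18.6 mg/L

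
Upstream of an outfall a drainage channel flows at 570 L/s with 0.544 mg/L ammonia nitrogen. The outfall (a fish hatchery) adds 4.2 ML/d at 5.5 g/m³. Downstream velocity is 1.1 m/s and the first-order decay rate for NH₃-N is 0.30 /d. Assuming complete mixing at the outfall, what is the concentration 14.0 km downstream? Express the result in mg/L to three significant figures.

0.893 mg/L

4.2 ML/d = 0.04861 m³/s.
570 L/s = 0.57 m³/s.
After complete mixing, C₀ = (0.04861·5.5 + 0.57·0.544) / 0.6186 = 0.9334 mg/L.
Travel time t = 1.4e+04 m / 1.1 m/s = 1.273e+04 s = 0.1473 d.
C = 0.9334·exp(−0.30·0.1473) = 0.9334·0.9568 = 0.8931 mg/L.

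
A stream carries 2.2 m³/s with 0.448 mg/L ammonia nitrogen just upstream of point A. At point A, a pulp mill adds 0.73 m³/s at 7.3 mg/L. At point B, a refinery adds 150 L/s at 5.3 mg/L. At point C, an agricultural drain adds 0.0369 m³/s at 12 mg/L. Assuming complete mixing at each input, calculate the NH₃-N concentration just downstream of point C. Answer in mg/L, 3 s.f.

2.42 mg/L

After input A: C = (2.2·0.448 + 0.73·7.3) / 2.93 = 2.155 mg/L.
150 L/s = 0.15 m³/s.
After input B: C = (2.93·2.155 + 0.15·5.3) / 3.08 = 2.308 mg/L.
After input C: C = (3.08·2.308 + 0.0369·12) / 3.117 = 2.423 mg/L.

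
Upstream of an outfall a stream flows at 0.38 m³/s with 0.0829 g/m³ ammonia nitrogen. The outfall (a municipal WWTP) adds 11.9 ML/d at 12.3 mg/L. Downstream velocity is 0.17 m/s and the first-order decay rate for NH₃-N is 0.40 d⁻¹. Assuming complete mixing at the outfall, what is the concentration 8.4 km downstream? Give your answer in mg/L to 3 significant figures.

2.65 mg/L

11.9 ML/d = 0.1377 m³/s.
After complete mixing, C₀ = (0.1377·12.3 + 0.38·0.0829) / 0.5177 = 3.333 mg/L.
Travel time t = 8400 m / 0.17 m/s = 4.941e+04 s = 0.5719 d.
C = 3.333·exp(−0.40·0.5719) = 3.333·0.7955 = 2.651 mg/L.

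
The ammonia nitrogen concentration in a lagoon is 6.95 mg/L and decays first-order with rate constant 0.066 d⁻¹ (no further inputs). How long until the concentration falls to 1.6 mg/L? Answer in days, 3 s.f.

t = ln(C₀/C)/k = ln(6.95/1.6)/0.066 = 1.469/0.066 = 22.25 d.

22.3 d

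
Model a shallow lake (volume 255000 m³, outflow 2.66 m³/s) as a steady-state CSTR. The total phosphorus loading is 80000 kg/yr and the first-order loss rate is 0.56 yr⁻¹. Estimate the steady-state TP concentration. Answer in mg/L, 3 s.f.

0.951 mg/L

Outflow Q = 2.66 m³/s × 3.156e+07 s/yr = 8.394e+07 m³/yr.
Steady-state CSTR mass balance: W = Q·C + k·V·C, so C = W/(Q + kV).
Q + kV = 8.394e+07 + 0.56·255000 = 8.409e+07 m³/yr.
C = 80000/8.409e+07 = 0.0009514 kg/m³ = 0.9514 mg/L.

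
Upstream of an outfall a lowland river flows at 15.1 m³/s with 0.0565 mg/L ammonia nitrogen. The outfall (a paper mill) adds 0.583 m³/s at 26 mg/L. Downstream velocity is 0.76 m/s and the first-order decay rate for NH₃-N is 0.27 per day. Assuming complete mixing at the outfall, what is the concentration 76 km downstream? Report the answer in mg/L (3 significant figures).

0.747 mg/L

After complete mixing, C₀ = (0.583·26 + 15.1·0.0565) / 15.68 = 1.021 mg/L.
Travel time t = 7.6e+04 m / 0.76 m/s = 1e+05 s = 1.157 d.
C = 1.021·exp(−0.27·1.157) = 1.021·0.7316 = 0.7469 mg/L.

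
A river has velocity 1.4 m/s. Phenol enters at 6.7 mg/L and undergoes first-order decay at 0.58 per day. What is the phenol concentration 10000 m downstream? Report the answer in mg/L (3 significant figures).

6.39 mg/L

Travel time t = 10000 m / 1.4 m/s = 1e+04/1.4 = 7143 s = 0.08267 d.
First-order decay: C = 6.7·exp(−0.58·0.08267) = 6.7·0.9532 = 6.386 mg/L.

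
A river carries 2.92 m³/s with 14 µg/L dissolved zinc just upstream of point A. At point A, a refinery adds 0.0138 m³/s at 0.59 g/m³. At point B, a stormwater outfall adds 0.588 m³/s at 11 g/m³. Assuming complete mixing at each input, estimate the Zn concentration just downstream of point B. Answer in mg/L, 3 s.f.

14 µg/L = 0.014 mg/L.
After input A: C = (2.92·0.014 + 0.0138·0.59) / 2.934 = 0.01671 mg/L.
After input B: C = (2.934·0.01671 + 0.588·11) / 3.522 = 1.85 mg/L.

1.85 mg/L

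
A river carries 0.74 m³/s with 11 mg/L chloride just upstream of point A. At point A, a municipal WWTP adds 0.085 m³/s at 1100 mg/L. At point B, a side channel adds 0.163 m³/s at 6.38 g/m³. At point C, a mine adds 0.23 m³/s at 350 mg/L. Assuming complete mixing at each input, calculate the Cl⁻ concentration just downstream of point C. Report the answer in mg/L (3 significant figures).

After input A: C = (0.74·11 + 0.085·1100) / 0.825 = 123.2 mg/L.
After input B: C = (0.825·123.2 + 0.163·6.38) / 0.988 = 103.9 mg/L.
After input C: C = (0.988·103.9 + 0.23·350) / 1.218 = 150.4 mg/L.

150 mg/L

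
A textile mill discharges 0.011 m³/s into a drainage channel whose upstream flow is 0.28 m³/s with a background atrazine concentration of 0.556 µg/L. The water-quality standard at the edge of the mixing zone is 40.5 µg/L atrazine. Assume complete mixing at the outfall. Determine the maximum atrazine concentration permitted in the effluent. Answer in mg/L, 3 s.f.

0.556 µg/L = 0.000556 mg/L.
40.5 µg/L = 0.0405 mg/L.
Mass balance: 0.0405·0.291 = 0.011·Cₑ + 0.28·0.000556.
Cₑ = (0.01179 − 0.0001557) / 0.011 = 1.057 mg/L.

1.06 mg/L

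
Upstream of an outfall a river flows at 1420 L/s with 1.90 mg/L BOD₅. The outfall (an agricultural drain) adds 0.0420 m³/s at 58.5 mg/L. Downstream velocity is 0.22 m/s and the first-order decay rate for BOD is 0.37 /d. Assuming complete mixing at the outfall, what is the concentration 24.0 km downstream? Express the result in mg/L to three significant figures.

1420 L/s = 1.42 m³/s.
After complete mixing, C₀ = (0.042·58.5 + 1.42·1.9) / 1.462 = 3.526 mg/L.
Travel time t = 2.4e+04 m / 0.22 m/s = 1.091e+05 s = 1.263 d.
C = 3.526·exp(−0.37·1.263) = 3.526·0.6268 = 2.21 mg/L.

2.21 mg/L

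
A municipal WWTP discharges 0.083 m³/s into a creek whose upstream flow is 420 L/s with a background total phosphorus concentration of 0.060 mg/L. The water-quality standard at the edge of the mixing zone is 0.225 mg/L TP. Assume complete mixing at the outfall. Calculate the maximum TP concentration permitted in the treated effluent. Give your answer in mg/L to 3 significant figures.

420 L/s = 0.42 m³/s.
Mass balance: 0.225·0.503 = 0.083·Cₑ + 0.42·0.06.
Cₑ = (0.1132 − 0.0252) / 0.083 = 1.06 mg/L.

1.06 mg/L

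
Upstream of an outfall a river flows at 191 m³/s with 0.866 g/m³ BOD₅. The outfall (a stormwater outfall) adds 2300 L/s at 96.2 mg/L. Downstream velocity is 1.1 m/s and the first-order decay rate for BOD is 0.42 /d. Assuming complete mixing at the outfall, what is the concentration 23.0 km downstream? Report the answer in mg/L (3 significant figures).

2300 L/s = 2.3 m³/s.
After complete mixing, C₀ = (2.3·96.2 + 191·0.866) / 193.3 = 2 mg/L.
Travel time t = 2.3e+04 m / 1.1 m/s = 2.091e+04 s = 0.242 d.
C = 2·exp(−0.42·0.242) = 2·0.9034 = 1.807 mg/L.

1.81 mg/L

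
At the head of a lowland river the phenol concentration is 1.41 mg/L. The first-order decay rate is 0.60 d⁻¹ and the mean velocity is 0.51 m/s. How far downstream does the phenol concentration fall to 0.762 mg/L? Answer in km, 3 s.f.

From C = C₀·e^(−kt), t = ln(C₀/C)/k = ln(1.41/0.762)/0.60 = 0.6154/0.60 = 1.026 d.
Distance = v·t = 0.51 m/s × 8.862e+04 s = 4.519e+04 m = 45.19 km.

45.2 km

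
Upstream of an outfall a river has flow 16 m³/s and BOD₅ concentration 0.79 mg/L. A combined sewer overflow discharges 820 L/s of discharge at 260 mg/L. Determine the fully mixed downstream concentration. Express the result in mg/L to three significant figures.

13.4 mg/L

820 L/s = 0.82 m³/s.
Conservation of mass across the mixing zone: C = (0.82·260 + 16·0.79) / (0.82 + 16) = 225.8/16.82 = 13.43 mg/L.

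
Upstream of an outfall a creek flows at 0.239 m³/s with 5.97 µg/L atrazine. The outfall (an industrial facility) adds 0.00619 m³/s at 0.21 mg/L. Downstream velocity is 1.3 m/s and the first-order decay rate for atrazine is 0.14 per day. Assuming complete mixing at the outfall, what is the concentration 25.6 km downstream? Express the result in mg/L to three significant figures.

0.0108 mg/L

5.97 µg/L = 0.00597 mg/L.
After complete mixing, C₀ = (0.00619·0.21 + 0.239·0.00597) / 0.2452 = 0.01112 mg/L.
Travel time t = 2.56e+04 m / 1.3 m/s = 1.969e+04 s = 0.2279 d.
C = 0.01112·exp(−0.14·0.2279) = 0.01112·0.9686 = 0.01077 mg/L.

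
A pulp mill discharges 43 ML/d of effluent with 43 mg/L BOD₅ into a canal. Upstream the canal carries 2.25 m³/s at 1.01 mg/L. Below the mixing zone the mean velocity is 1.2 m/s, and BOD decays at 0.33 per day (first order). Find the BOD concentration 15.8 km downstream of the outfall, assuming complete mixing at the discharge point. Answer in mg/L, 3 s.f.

43 ML/d = 0.4977 m³/s.
After complete mixing, C₀ = (0.4977·43 + 2.25·1.01) / 2.748 = 8.616 mg/L.
Travel time t = 1.58e+04 m / 1.2 m/s = 1.317e+04 s = 0.1524 d.
C = 8.616·exp(−0.33·0.1524) = 8.616·0.951 = 8.193 mg/L.

8.19 mg/L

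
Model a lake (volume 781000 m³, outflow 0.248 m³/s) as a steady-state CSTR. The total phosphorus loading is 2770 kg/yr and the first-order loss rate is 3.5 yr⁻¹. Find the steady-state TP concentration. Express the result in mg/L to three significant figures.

0.262 mg/L

Outflow Q = 0.248 m³/s × 3.156e+07 s/yr = 7.826e+06 m³/yr.
Steady-state CSTR mass balance: W = Q·C + k·V·C, so C = W/(Q + kV).
Q + kV = 7.826e+06 + 3.5·781000 = 1.056e+07 m³/yr.
C = 2770/1.056e+07 = 0.0002623 kg/m³ = 0.2623 mg/L.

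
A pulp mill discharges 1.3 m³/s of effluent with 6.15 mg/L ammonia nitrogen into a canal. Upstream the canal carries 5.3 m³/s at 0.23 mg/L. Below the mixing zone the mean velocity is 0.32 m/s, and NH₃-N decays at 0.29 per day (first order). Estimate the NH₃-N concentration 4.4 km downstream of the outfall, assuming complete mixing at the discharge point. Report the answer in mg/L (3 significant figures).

After complete mixing, C₀ = (1.3·6.15 + 5.3·0.23) / 6.6 = 1.396 mg/L.
Travel time t = 4400 m / 0.32 m/s = 1.375e+04 s = 0.1591 d.
C = 1.396·exp(−0.29·0.1591) = 1.396·0.9549 = 1.333 mg/L.

1.33 mg/L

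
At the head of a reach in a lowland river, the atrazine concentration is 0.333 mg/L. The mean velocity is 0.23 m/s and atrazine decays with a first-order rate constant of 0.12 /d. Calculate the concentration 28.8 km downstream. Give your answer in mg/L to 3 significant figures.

Travel time t = 28.8 km / 0.23 m/s = 2.88e+04/0.23 = 1.252e+05 s = 1.449 d.
First-order decay: C = 0.333·exp(−0.12·1.449) = 0.333·0.8404 = 0.2798 mg/L.

0.280 mg/L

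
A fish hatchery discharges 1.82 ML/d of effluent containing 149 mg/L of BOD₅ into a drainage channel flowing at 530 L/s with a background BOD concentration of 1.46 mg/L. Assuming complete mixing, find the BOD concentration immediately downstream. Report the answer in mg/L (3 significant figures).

7.10 mg/L

1.82 ML/d = 0.02106 m³/s.
530 L/s = 0.53 m³/s.
Flow-weighted mixing gives C = (0.02106·149 + 0.53·1.46) / (0.02106 + 0.53) = 3.912/0.5511 = 7.1 mg/L.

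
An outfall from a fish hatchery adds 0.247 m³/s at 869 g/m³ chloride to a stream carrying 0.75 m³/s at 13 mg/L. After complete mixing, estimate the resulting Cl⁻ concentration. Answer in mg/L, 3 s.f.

225 mg/L

Conservation of mass across the mixing zone: C = (0.247·869 + 0.75·13) / (0.247 + 0.75) = 224.4/0.997 = 225.1 mg/L.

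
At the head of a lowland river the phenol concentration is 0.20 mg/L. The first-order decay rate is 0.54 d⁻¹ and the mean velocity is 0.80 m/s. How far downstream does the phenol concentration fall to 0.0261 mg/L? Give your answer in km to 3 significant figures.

261 km

From C = C₀·e^(−kt), t = ln(C₀/C)/k = ln(0.20/0.0261)/0.54 = 2.036/0.54 = 3.771 d.
Distance = v·t = 0.80 m/s × 3.258e+05 s = 2.607e+05 m = 260.7 km.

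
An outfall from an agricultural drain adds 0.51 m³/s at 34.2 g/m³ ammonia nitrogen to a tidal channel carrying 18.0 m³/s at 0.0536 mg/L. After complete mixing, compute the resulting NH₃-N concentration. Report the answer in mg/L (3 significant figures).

Flow-weighted mixing gives C = (0.51·34.2 + 18·0.0536) / (0.51 + 18) = 18.41/18.51 = 0.9944 mg/L.

0.994 mg/L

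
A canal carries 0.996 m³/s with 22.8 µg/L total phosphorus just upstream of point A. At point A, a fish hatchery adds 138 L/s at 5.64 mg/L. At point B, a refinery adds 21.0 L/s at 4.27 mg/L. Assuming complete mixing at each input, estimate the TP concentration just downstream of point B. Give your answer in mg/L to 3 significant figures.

22.8 µg/L = 0.0228 mg/L.
138 L/s = 0.138 m³/s.
After input A: C = (0.996·0.0228 + 0.138·5.64) / 1.134 = 0.7064 mg/L.
21.0 L/s = 0.021 m³/s.
After input B: C = (1.134·0.7064 + 0.021·4.27) / 1.155 = 0.7712 mg/L.

0.771 mg/L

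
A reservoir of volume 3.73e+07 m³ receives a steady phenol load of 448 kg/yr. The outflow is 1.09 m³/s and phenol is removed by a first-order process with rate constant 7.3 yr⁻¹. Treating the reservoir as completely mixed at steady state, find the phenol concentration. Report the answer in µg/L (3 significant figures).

Outflow Q = 1.09 m³/s × 3.156e+07 s/yr = 3.44e+07 m³/yr.
Steady-state CSTR mass balance: W = Q·C + k·V·C, so C = W/(Q + kV).
Q + kV = 3.44e+07 + 7.3·3.73e+07 = 3.067e+08 m³/yr.
C = 448/3.067e+08 = 1.461e-06 kg/m³ = 0.001461 mg/L = 1.461 µg/L.

1.46 µg/L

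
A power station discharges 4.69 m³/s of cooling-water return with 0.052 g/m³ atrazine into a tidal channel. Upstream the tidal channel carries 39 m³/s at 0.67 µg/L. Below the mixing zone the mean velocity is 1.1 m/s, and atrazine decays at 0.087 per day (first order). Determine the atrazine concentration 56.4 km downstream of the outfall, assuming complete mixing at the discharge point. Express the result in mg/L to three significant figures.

0.67 µg/L = 0.00067 mg/L.
After complete mixing, C₀ = (4.69·0.052 + 39·0.00067) / 43.69 = 0.00618 mg/L.
Travel time t = 5.64e+04 m / 1.1 m/s = 5.127e+04 s = 0.5934 d.
C = 0.00618·exp(−0.087·0.5934) = 0.00618·0.9497 = 0.005869 mg/L.

0.00587 mg/L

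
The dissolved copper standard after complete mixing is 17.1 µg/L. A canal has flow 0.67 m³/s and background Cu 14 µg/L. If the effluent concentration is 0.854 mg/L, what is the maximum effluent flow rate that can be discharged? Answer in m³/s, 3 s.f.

14 µg/L = 0.014 mg/L.
17.1 µg/L = 0.0171 mg/L.
Mass balance at complete mixing: C_std·(Q_w + Q_r) = Q_w·C_e + Q_r·C_b.
Rearranging, Q_w = Q_r·(C_std − C_b)/(C_e − C_std) = 0.67·(0.0171 − 0.014) / (0.854 − 0.0171) = 0.002482 m³/s.

0.00248 m³/s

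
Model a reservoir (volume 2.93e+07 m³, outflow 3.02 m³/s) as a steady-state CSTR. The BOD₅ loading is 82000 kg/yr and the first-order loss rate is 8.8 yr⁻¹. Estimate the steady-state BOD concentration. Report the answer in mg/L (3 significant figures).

Outflow Q = 3.02 m³/s × 3.156e+07 s/yr = 9.53e+07 m³/yr.
Steady-state CSTR mass balance: W = Q·C + k·V·C, so C = W/(Q + kV).
Q + kV = 9.53e+07 + 8.8·2.93e+07 = 3.531e+08 m³/yr.
C = 82000/3.531e+08 = 0.0002322 kg/m³ = 0.2322 mg/L.

0.232 mg/L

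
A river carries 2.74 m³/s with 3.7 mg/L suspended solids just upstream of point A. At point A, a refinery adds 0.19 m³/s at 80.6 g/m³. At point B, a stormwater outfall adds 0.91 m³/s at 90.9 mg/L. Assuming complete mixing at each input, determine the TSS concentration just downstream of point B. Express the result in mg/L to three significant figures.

After input A: C = (2.74·3.7 + 0.19·80.6) / 2.93 = 8.687 mg/L.
After input B: C = (2.93·8.687 + 0.91·90.9) / 3.84 = 28.17 mg/L.

28.2 mg/L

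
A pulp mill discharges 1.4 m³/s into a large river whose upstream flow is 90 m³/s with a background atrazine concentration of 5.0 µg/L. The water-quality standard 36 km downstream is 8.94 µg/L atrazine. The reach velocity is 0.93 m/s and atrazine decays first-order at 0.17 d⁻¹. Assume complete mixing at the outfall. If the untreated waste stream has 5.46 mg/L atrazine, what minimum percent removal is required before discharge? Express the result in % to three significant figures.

5.0 µg/L = 0.005 mg/L.
8.94 µg/L = 0.00894 mg/L.
Travel time to the compliance point: t = 3.6e+04/0.93 = 3.871e+04 s = 0.448 d; decay factor exp(−0.17·0.448) = 0.9267.
So the concentration just after mixing may be at most 0.00894/0.9267 = 0.009648 mg/L.
Mass balance: 0.009648·91.4 = 1.4·Cₑ + 90·0.005.
Cₑ = (0.8818 − 0.45) / 1.4 = 0.3084 mg/L.
Required removal = 1 − 0.3084/5.46 = 94.35 %.

94.4 %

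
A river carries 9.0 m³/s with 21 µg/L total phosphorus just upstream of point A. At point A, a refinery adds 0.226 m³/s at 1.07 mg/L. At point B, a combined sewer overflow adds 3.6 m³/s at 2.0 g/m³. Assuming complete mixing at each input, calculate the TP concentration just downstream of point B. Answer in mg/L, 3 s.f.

21 µg/L = 0.021 mg/L.
After input A: C = (9·0.021 + 0.226·1.07) / 9.226 = 0.0467 mg/L.
After input B: C = (9.226·0.0467 + 3.6·2) / 12.83 = 0.5949 mg/L.

0.595 mg/L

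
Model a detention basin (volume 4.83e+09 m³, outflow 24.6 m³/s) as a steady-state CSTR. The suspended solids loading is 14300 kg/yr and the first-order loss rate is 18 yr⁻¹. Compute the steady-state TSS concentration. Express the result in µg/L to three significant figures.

Outflow Q = 24.6 m³/s × 3.156e+07 s/yr = 7.763e+08 m³/yr.
Steady-state CSTR mass balance: W = Q·C + k·V·C, so C = W/(Q + kV).
Q + kV = 7.763e+08 + 18·4.83e+09 = 8.772e+10 m³/yr.
C = 14300/8.772e+10 = 1.63e-07 kg/m³ = 0.000163 mg/L = 0.163 µg/L.

0.163 µg/L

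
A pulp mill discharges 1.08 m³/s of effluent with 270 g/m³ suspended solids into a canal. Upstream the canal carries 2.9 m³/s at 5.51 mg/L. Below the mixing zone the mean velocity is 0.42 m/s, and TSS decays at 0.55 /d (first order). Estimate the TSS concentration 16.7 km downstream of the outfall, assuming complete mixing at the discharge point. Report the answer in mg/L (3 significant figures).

After complete mixing, C₀ = (1.08·270 + 2.9·5.51) / 3.98 = 77.28 mg/L.
Travel time t = 1.67e+04 m / 0.42 m/s = 3.976e+04 s = 0.4602 d.
C = 77.28·exp(−0.55·0.4602) = 77.28·0.7764 = 60 mg/L.

60.0 mg/L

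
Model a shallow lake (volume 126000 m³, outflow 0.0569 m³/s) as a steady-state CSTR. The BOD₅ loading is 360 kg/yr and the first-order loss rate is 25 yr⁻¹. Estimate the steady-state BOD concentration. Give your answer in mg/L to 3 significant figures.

Outflow Q = 0.0569 m³/s × 3.156e+07 s/yr = 1.796e+06 m³/yr.
Steady-state CSTR mass balance: W = Q·C + k·V·C, so C = W/(Q + kV).
Q + kV = 1.796e+06 + 25·126000 = 4.946e+06 m³/yr.
C = 360/4.946e+06 = 7.279e-05 kg/m³ = 0.07279 mg/L.

0.0728 mg/L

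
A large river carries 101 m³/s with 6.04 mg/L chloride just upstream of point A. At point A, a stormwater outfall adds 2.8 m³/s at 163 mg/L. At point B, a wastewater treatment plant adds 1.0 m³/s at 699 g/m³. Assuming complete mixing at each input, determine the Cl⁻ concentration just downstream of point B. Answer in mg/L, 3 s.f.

16.8 mg/L

After input A: C = (101·6.04 + 2.8·163) / 103.8 = 10.27 mg/L.
After input B: C = (103.8·10.27 + 1·699) / 104.8 = 16.85 mg/L.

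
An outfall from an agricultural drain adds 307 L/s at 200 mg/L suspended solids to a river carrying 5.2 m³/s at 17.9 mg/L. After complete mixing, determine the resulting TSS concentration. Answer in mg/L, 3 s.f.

28.1 mg/L

307 L/s = 0.307 m³/s.
Conservation of mass across the mixing zone: C = (0.307·200 + 5.2·17.9) / (0.307 + 5.2) = 154.5/5.507 = 28.05 mg/L.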